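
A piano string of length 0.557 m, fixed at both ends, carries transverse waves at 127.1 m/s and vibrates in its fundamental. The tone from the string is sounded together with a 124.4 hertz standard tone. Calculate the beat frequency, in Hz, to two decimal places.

For a string fixed at both ends, f_n = n·v/(2L) = 1·127.1/(2·0.557) = 114.0934 Hz.
f_beat = |114.0934 − 124.4| = 10.31 Hz.

10.31 Hz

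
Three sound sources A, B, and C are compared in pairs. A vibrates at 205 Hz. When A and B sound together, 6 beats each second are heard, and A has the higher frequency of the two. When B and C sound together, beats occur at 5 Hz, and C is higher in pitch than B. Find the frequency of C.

B is below A, so f_B = 205 − 6 = 199 Hz.
C is above B, so f_C = 199 + 5 = 204 Hz.

204 Hz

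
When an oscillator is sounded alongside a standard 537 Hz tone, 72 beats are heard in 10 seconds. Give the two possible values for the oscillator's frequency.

529.8 Hz or 544.2 Hz

Beat frequency = 72/10 = 7.2 Hz.
|f − 537| = 7.2, so f = 537 ± 7.2.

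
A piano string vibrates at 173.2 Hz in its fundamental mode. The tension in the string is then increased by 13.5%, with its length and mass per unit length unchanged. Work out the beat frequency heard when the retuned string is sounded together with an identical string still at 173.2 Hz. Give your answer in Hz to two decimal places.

11.32 Hz

For a string, f ∝ √T, so the new frequency is 173.2·√1.135 = 184.5210 Hz.
f_beat = |184.5210 − 173.2| = 11.32 Hz.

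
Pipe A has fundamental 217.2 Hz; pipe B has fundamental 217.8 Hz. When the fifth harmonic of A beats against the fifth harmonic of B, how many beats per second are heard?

3.0 Hz

Fifth harmonic of the first: 5·217.2 = 1086.0 Hz.
Fifth harmonic of the second: 5·217.8 = 1089.0 Hz.
f_beat = |1086.0 − 1089.0| = 3.0 Hz.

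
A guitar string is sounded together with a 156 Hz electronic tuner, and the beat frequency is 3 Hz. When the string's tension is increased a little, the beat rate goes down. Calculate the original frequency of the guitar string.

153 Hz

|f − 156| = 3, so the guitar string was at either 153 Hz or 159 Hz.
Higher tension means higher frequency; the adjustment raises the guitar string's frequency.
The beat rate fell, so the adjustment moved the guitar string toward 156 Hz — it must have started below the reference.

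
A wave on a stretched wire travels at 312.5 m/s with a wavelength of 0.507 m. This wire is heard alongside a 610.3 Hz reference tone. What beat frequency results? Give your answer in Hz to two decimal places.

6.07 Hz

Source frequency f = v/λ = 312.5/0.507 = 616.3708 Hz.
f_beat = |616.3708 − 610.3| = 6.07 Hz.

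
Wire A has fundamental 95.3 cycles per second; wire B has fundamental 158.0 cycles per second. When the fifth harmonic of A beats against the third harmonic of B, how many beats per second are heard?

2.5 Hz

Fifth harmonic of the first: 5·95.3 = 476.5 Hz.
Third harmonic of the second: 3·158.0 = 474.0 Hz.
f_beat = |476.5 − 474.0| = 2.5 Hz.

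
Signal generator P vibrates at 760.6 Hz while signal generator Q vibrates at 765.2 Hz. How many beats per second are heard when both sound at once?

The beat frequency equals the magnitude of the frequency difference.
|760.6 − 765.2| = 4.6 Hz.

4.6 Hz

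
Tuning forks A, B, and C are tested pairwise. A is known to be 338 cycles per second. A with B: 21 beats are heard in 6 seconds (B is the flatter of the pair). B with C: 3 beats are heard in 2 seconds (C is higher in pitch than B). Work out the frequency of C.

A–B: Beat frequency = 21/6 = 3.5 Hz.
B is below A, so f_B = 338 − 3.5 = 334.5 Hz.
B–C: Beat frequency = 3/2 = 1.5 Hz.
C is above B, so f_C = 334.5 + 1.5 = 336 Hz.

336 Hz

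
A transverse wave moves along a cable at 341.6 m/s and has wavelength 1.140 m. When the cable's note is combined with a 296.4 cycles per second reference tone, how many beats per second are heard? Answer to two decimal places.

Source frequency f = v/λ = 341.6/1.140 = 299.6491 Hz.
f_beat = |299.6491 − 296.4| = 3.25 Hz.

3.25 Hz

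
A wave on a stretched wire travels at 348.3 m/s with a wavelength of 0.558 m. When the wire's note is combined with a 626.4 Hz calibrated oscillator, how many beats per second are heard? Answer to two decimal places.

2.21 Hz

Source frequency f = v/λ = 348.3/0.558 = 624.1935 Hz.
f_beat = |624.1935 − 626.4| = 2.21 Hz.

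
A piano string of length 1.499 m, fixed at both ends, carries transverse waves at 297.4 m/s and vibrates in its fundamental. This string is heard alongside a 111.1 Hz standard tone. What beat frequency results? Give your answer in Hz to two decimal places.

For a string fixed at both ends, f_n = n·v/(2L) = 1·297.4/(2·1.499) = 99.1995 Hz.
f_beat = |99.1995 − 111.1| = 11.90 Hz.

11.90 Hz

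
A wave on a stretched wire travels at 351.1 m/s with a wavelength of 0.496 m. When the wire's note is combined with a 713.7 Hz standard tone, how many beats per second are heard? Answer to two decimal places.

5.84 Hz

Source frequency f = v/λ = 351.1/0.496 = 707.8629 Hz.
f_beat = |707.8629 − 713.7| = 5.84 Hz.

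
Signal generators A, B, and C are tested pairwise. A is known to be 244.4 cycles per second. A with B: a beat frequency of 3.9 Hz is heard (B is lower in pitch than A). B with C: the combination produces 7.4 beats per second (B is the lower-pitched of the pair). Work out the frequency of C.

B is below A, so f_B = 244.4 − 3.9 = 240.5 Hz.
C is above B, so f_C = 240.5 + 7.4 = 247.9 Hz.

247.9 Hz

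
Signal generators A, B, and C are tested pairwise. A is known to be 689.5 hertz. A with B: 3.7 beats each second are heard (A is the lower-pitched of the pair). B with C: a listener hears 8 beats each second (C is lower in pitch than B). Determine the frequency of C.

B is above A, so f_B = 689.5 + 3.7 = 693.2 Hz.
C is below B, so f_C = 693.2 − 8 = 685.2 Hz.

685.2 Hz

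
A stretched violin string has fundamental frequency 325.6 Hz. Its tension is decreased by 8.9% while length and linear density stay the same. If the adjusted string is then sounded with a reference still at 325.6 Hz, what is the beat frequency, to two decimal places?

14.83 Hz

For a string, f ∝ √T, so the new frequency is 325.6·√0.911 = 310.7732 Hz.
f_beat = |310.7732 − 325.6| = 14.83 Hz.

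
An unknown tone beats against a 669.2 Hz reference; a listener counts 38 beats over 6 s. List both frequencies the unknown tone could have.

Beat frequency = 38/6 = 6.3333 Hz.
|f − 669.2| = 6.3333, so f = 669.2 ± 6.3333.

662.8667 Hz or 675.5333 Hz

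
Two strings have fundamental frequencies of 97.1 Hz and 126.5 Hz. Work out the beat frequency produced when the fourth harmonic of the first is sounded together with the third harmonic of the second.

8.9 Hz

Fourth harmonic of the first: 4·97.1 = 388.4 Hz.
Third harmonic of the second: 3·126.5 = 379.5 Hz.
f_beat = |388.4 − 379.5| = 8.9 Hz.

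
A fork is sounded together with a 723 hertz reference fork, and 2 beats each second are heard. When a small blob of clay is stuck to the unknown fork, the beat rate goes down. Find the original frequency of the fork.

725 Hz

|f − 723| = 2, so the fork was at either 721 Hz or 725 Hz.
Adding mass to a fork lowers its frequency; the adjustment lowers the fork's frequency.
The beat rate fell, so the adjustment moved the fork toward 723 Hz — it must have started above the reference.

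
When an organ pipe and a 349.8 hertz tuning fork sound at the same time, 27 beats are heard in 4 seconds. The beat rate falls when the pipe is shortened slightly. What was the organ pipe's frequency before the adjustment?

Beat frequency = 27/4 = 6.75 Hz.
|f − 349.8| = 6.75, so the organ pipe was at either 343.05 Hz or 356.55 Hz.
A shorter pipe has a higher fundamental; the adjustment raises the organ pipe's frequency.
The beat rate fell, so the adjustment moved the organ pipe toward 349.8 Hz — it must have started below the reference.

343.05 Hz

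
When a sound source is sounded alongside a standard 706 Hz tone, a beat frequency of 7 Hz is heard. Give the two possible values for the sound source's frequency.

699 Hz or 713 Hz

|f − 706| = 7, so f = 706 ± 7.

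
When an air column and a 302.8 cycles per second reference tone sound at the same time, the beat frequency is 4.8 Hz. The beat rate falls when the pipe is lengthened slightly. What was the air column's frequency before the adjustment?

307.6 Hz

|f − 302.8| = 4.8, so the air column was at either 298 Hz or 307.6 Hz.
A longer pipe has a lower fundamental; the adjustment lowers the air column's frequency.
The beat rate fell, so the adjustment moved the air column toward 302.8 Hz — it must have started above the reference.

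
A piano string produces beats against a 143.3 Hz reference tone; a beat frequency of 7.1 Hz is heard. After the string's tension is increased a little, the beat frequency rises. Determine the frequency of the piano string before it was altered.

|f − 143.3| = 7.1, so the piano string was at either 136.2 Hz or 150.4 Hz.
Higher tension means higher frequency; the adjustment raises the piano string's frequency.
The beat rate rose, so the adjustment moved the piano string further from 143.3 Hz — it was already above the reference.

150.4 Hz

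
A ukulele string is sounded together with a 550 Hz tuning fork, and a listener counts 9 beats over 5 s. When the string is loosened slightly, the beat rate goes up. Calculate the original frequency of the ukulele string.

548.2 Hz

Beat frequency = 9/5 = 1.8 Hz.
|f − 550| = 1.8, so the ukulele string was at either 548.2 Hz or 551.8 Hz.
Reducing tension lowers a string's frequency; the adjustment lowers the ukulele string's frequency.
The beat rate rose, so the adjustment moved the ukulele string further from 550 Hz — it was already below the reference.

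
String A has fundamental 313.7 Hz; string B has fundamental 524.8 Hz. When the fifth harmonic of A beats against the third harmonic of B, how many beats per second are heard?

5.9 Hz

Fifth harmonic of the first: 5·313.7 = 1568.5 Hz.
Third harmonic of the second: 3·524.8 = 1574.4 Hz.
f_beat = |1568.5 − 1574.4| = 5.9 Hz.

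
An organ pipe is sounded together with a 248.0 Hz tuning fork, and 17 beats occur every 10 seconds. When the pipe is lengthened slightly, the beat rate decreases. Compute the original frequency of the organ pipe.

249.7 Hz

Beat frequency = 17/10 = 1.7 Hz.
|f − 248.0| = 1.7, so the organ pipe was at either 246.3 Hz or 249.7 Hz.
A longer pipe has a lower fundamental; the adjustment lowers the organ pipe's frequency.
The beat rate fell, so the adjustment moved the organ pipe toward 248.0 Hz — it must have started above the reference.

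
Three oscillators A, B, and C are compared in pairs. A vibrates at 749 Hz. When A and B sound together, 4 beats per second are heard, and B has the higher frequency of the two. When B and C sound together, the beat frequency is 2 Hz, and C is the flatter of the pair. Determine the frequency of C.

751 Hz

B is above A, so f_B = 749 + 4 = 753 Hz.
C is below B, so f_C = 753 − 2 = 751 Hz.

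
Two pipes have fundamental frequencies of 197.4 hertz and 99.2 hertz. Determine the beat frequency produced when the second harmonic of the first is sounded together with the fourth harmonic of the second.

Second harmonic of the first: 2·197.4 = 394.8 Hz.
Fourth harmonic of the second: 4·99.2 = 396.8 Hz.
f_beat = |394.8 − 396.8| = 2.0 Hz.

2.0 Hz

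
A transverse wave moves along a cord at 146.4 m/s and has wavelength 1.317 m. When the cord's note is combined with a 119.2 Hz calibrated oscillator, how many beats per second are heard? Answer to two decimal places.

8.04 Hz

Source frequency f = v/λ = 146.4/1.317 = 111.1617 Hz.
f_beat = |111.1617 − 119.2| = 8.04 Hz.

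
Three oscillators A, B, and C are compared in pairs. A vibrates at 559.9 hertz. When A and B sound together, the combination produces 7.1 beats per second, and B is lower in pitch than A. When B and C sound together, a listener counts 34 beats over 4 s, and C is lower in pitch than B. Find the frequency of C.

544.3 Hz

B is below A, so f_B = 559.9 − 7.1 = 552.8 Hz.
B–C: Beat frequency = 34/4 = 8.5 Hz.
C is below B, so f_C = 552.8 − 8.5 = 544.3 Hz.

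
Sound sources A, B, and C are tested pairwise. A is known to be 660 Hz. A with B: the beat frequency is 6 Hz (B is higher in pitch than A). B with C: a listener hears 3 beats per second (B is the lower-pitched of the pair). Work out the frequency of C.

669 Hz

B is above A, so f_B = 660 + 6 = 666 Hz.
C is above B, so f_C = 666 + 3 = 669 Hz.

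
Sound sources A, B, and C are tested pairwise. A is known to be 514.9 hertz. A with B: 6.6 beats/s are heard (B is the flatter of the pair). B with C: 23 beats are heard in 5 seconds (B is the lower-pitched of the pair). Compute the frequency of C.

B is below A, so f_B = 514.9 − 6.6 = 508.3 Hz.
B–C: Beat frequency = 23/5 = 4.6 Hz.
C is above B, so f_C = 508.3 + 4.6 = 512.9 Hz.

512.9 Hz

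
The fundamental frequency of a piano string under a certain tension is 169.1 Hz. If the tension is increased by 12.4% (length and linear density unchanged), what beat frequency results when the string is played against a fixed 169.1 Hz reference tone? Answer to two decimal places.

For a string, f ∝ √T, so the new frequency is 169.1·√1.124 = 179.2779 Hz.
f_beat = |179.2779 − 169.1| = 10.18 Hz.

10.18 Hz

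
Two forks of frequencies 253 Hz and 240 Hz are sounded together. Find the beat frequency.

f_beat = |f₁ − f₂|.
|253 − 240| = 13 Hz.

13 Hz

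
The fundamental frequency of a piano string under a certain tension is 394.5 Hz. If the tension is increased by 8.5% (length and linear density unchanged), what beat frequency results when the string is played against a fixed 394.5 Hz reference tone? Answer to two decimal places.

For a string, f ∝ √T, so the new frequency is 394.5·√1.085 = 410.9243 Hz.
f_beat = |410.9243 − 394.5| = 16.42 Hz.

16.42 Hz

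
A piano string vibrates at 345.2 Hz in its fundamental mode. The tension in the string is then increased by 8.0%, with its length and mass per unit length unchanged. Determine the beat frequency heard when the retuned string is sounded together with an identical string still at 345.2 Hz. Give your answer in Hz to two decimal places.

13.54 Hz

For a string, f ∝ √T, so the new frequency is 345.2·√1.080 = 358.7424 Hz.
f_beat = |358.7424 − 345.2| = 13.54 Hz.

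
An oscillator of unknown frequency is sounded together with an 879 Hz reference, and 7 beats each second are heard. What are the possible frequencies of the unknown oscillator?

|f − 879| = 7, so f = 879 ± 7.

872 Hz or 886 Hz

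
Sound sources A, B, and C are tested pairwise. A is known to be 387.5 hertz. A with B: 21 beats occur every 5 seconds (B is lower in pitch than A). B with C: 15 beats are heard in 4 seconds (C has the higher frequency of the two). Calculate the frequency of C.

387.05 Hz

A–B: Beat frequency = 21/5 = 4.2 Hz.
B is below A, so f_B = 387.5 − 4.2 = 383.3 Hz.
B–C: Beat frequency = 15/4 = 3.75 Hz.
C is above B, so f_C = 383.3 + 3.75 = 387.05 Hz.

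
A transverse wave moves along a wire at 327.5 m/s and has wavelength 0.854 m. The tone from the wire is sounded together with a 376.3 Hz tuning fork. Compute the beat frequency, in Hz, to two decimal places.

7.19 Hz

Source frequency f = v/λ = 327.5/0.854 = 383.4895 Hz.
f_beat = |383.4895 − 376.3| = 7.19 Hz.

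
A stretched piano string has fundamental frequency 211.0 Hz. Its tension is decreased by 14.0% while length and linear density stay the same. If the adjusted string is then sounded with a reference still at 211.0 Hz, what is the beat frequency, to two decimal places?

15.33 Hz

For a string, f ∝ √T, so the new frequency is 211.0·√0.860 = 195.6734 Hz.
f_beat = |195.6734 − 211.0| = 15.33 Hz.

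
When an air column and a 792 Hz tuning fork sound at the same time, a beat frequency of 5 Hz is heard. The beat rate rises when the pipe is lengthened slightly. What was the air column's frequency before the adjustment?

|f − 792| = 5, so the air column was at either 787 Hz or 797 Hz.
A longer pipe has a lower fundamental; the adjustment lowers the air column's frequency.
The beat rate rose, so the adjustment moved the air column further from 792 Hz — it was already below the reference.

787 Hz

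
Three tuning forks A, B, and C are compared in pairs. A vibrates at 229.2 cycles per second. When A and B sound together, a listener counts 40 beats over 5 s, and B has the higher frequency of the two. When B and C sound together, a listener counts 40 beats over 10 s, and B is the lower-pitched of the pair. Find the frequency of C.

A–B: Beat frequency = 40/5 = 8 Hz.
B is above A, so f_B = 229.2 + 8 = 237.2 Hz.
B–C: Beat frequency = 40/10 = 4 Hz.
C is above B, so f_C = 237.2 + 4 = 241.2 Hz.

241.2 Hz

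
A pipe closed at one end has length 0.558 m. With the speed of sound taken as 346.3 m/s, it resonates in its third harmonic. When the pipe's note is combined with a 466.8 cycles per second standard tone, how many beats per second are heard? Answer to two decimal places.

Closed pipe (odd harmonics): f_n = n·v/(4L) = 3·346.3/(4·0.558) = 465.4570 Hz.
f_beat = |465.4570 − 466.8| = 1.34 Hz.

1.34 Hz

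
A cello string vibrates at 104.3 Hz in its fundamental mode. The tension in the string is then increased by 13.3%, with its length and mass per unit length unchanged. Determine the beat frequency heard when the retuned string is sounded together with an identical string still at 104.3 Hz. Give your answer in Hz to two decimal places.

6.72 Hz

For a string, f ∝ √T, so the new frequency is 104.3·√1.133 = 111.0195 Hz.
f_beat = |111.0195 − 104.3| = 6.72 Hz.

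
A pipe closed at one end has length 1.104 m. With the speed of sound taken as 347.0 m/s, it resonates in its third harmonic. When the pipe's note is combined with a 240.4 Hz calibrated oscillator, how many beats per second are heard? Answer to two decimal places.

4.67 Hz

Closed pipe (odd harmonics): f_n = n·v/(4L) = 3·347.0/(4·1.104) = 235.7337 Hz.
f_beat = |235.7337 − 240.4| = 4.67 Hz.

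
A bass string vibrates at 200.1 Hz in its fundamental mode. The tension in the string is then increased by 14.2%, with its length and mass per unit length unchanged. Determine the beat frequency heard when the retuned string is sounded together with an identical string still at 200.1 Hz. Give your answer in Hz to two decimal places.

For a string, f ∝ √T, so the new frequency is 200.1·√1.142 = 213.8357 Hz.
f_beat = |213.8357 − 200.1| = 13.74 Hz.

13.74 Hz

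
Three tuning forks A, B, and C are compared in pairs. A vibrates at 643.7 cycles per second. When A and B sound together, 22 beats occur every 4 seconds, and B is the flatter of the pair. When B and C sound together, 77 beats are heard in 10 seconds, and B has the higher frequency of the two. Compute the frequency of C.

A–B: Beat frequency = 22/4 = 5.5 Hz.
B is below A, so f_B = 643.7 − 5.5 = 638.2 Hz.
B–C: Beat frequency = 77/10 = 7.7 Hz.
C is below B, so f_C = 638.2 − 7.7 = 630.5 Hz.

630.5 Hz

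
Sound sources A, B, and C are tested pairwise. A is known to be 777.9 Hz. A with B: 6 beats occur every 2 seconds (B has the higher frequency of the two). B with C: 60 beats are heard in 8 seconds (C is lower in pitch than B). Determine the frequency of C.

A–B: Beat frequency = 6/2 = 3 Hz.
B is above A, so f_B = 777.9 + 3 = 780.9 Hz.
B–C: Beat frequency = 60/8 = 7.5 Hz.
C is below B, so f_C = 780.9 − 7.5 = 773.4 Hz.

773.4 Hz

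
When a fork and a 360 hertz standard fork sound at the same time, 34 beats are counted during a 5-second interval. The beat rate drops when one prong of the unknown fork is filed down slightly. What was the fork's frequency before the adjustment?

Beat frequency = 34/5 = 6.8 Hz.
|f − 360| = 6.8, so the fork was at either 353.2 Hz or 366.8 Hz.
Filing a prong removes mass and raises the fork's frequency; the adjustment raises the fork's frequency.
The beat rate fell, so the adjustment moved the fork toward 360 Hz — it must have started below the reference.

353.2 Hz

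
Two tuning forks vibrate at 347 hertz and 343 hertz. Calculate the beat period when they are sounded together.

f_beat = |347 − 343| = 4 Hz.
Beat period T = 1 / f_beat = 1 / 4 s.

0.250 s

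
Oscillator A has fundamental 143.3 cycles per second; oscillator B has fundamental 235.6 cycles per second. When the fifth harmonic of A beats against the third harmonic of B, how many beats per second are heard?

Fifth harmonic of the first: 5·143.3 = 716.5 Hz.
Third harmonic of the second: 3·235.6 = 706.8 Hz.
f_beat = |716.5 − 706.8| = 9.7 Hz.

9.7 Hz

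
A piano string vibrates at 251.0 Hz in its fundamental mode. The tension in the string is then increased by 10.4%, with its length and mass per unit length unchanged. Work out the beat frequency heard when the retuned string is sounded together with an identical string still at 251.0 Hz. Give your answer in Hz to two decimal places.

12.73 Hz

For a string, f ∝ √T, so the new frequency is 251.0·√1.104 = 263.7292 Hz.
f_beat = |263.7292 − 251.0| = 12.73 Hz.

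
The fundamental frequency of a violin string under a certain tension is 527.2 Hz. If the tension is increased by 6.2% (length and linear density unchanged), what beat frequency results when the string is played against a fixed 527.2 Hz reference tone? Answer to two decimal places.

For a string, f ∝ √T, so the new frequency is 527.2·√1.062 = 543.2974 Hz.
f_beat = |543.2974 − 527.2| = 16.10 Hz.

16.10 Hz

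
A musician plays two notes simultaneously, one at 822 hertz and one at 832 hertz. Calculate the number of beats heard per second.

10 Hz

Beats arise from superposition of two nearby frequencies; the beat rate is |f₁ − f₂|.
|822 − 832| = 10 Hz.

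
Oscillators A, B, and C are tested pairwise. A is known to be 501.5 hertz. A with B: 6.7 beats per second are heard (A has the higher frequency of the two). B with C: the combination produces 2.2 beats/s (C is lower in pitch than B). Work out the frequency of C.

B is below A, so f_B = 501.5 − 6.7 = 494.8 Hz.
C is below B, so f_C = 494.8 − 2.2 = 492.6 Hz.

492.6 Hz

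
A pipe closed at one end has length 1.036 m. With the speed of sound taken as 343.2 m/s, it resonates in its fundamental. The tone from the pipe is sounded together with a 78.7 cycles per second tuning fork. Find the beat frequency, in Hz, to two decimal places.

4.12 Hz

Closed pipe (odd harmonics): f_n = n·v/(4L) = 1·343.2/(4·1.036) = 82.8185 Hz.
f_beat = |82.8185 − 78.7| = 4.12 Hz.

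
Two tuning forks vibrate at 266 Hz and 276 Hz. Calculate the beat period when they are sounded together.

0.100 s

f_beat = |266 − 276| = 10 Hz.
Beat period T = 1 / f_beat = 1 / 10 s.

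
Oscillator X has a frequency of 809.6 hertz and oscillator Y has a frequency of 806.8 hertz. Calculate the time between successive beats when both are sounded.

0.357 s

f_beat = |809.6 − 806.8| = 2.8 Hz.
Beat period T = 1 / f_beat = 1 / 2.8 s.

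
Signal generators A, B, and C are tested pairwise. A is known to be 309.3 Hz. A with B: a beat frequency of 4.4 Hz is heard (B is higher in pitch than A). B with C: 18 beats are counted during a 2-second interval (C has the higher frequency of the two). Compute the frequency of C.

322.7 Hz

B is above A, so f_B = 309.3 + 4.4 = 313.7 Hz.
B–C: Beat frequency = 18/2 = 9 Hz.
C is above B, so f_C = 313.7 + 9 = 322.7 Hz.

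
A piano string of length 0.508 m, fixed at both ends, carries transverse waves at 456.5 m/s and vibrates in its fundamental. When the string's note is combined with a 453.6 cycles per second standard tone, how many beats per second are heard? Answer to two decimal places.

4.29 Hz

For a string fixed at both ends, f_n = n·v/(2L) = 1·456.5/(2·0.508) = 449.3110 Hz.
f_beat = |449.3110 − 453.6| = 4.29 Hz.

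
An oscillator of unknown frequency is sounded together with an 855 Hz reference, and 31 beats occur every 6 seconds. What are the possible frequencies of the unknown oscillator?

849.8333 Hz or 860.1667 Hz

Beat frequency = 31/6 = 5.1667 Hz.
|f − 855| = 5.1667, so f = 855 ± 5.1667.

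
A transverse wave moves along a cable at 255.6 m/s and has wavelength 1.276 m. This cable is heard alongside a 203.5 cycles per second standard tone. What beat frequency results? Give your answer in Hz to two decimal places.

Source frequency f = v/λ = 255.6/1.276 = 200.3135 Hz.
f_beat = |200.3135 − 203.5| = 3.19 Hz.

3.19 Hz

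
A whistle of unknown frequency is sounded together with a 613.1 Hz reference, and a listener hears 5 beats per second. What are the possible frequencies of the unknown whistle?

|f − 613.1| = 5, so f = 613.1 ± 5.

608.1 Hz or 618.1 Hz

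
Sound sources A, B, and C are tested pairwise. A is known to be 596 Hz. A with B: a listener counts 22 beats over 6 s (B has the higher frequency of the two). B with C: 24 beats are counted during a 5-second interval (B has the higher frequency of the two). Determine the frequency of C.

594.8667 Hz

A–B: Beat frequency = 22/6 = 3.6667 Hz.
B is above A, so f_B = 596 + 3.6667 = 599.6667 Hz.
B–C: Beat frequency = 24/5 = 4.8 Hz.
C is below B, so f_C = 599.6667 − 4.8 = 594.8667 Hz.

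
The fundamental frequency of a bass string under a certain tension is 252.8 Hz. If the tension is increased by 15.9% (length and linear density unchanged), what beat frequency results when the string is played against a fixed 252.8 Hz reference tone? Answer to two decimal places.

For a string, f ∝ √T, so the new frequency is 252.8·√1.159 = 272.1565 Hz.
f_beat = |272.1565 − 252.8| = 19.36 Hz.

19.36 Hz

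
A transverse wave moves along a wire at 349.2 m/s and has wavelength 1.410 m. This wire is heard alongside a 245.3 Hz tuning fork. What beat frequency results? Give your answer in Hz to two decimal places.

2.36 Hz

Source frequency f = v/λ = 349.2/1.410 = 247.6596 Hz.
f_beat = |247.6596 − 245.3| = 2.36 Hz.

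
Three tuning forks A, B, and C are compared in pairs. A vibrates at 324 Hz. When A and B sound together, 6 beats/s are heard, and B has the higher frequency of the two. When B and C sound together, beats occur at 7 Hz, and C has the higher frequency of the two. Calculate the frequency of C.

B is above A, so f_B = 324 + 6 = 330 Hz.
C is above B, so f_C = 330 + 7 = 337 Hz.

337 Hz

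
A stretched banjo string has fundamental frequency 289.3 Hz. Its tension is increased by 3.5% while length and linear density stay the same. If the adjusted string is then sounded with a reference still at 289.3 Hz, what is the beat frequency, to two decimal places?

For a string, f ∝ √T, so the new frequency is 289.3·√1.035 = 294.3192 Hz.
f_beat = |294.3192 − 289.3| = 5.02 Hz.

5.02 Hz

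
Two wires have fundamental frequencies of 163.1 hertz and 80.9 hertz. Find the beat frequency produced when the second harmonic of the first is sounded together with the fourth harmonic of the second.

2.6 Hz

Second harmonic of the first: 2·163.1 = 326.2 Hz.
Fourth harmonic of the second: 4·80.9 = 323.6 Hz.
f_beat = |326.2 − 323.6| = 2.6 Hz.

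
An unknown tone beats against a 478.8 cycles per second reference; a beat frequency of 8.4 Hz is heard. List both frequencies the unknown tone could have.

470.4 Hz or 487.2 Hz

|f − 478.8| = 8.4, so f = 478.8 ± 8.4.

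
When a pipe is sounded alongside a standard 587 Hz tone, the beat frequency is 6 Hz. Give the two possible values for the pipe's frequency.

|f − 587| = 6, so f = 587 ± 6.

581 Hz or 593 Hz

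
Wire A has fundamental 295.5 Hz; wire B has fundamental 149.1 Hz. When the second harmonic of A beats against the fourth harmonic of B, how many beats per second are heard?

5.4 Hz

Second harmonic of the first: 2·295.5 = 591.0 Hz.
Fourth harmonic of the second: 4·149.1 = 596.4 Hz.
f_beat = |591.0 − 596.4| = 5.4 Hz.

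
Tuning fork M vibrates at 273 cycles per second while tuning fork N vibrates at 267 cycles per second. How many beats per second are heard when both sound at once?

Beats arise from superposition of two nearby frequencies; the beat rate is |f₁ − f₂|.
|273 − 267| = 6 Hz.

6 Hz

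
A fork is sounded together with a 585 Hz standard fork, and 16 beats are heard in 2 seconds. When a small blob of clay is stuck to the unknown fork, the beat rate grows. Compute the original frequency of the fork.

Beat frequency = 16/2 = 8 Hz.
|f − 585| = 8, so the fork was at either 577 Hz or 593 Hz.
Adding mass to a fork lowers its frequency; the adjustment lowers the fork's frequency.
The beat rate rose, so the adjustment moved the fork further from 585 Hz — it was already below the reference.

577 Hz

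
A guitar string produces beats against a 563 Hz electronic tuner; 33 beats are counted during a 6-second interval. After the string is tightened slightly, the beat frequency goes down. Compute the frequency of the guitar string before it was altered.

557.5 Hz

Beat frequency = 33/6 = 5.5 Hz.
|f − 563| = 5.5, so the guitar string was at either 557.5 Hz or 568.5 Hz.
Increasing tension raises a string's frequency; the adjustment raises the guitar string's frequency.
The beat rate fell, so the adjustment moved the guitar string toward 563 Hz — it must have started below the reference.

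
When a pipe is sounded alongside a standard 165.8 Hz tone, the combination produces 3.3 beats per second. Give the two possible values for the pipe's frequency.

162.5 Hz or 169.1 Hz

|f − 165.8| = 3.3, so f = 165.8 ± 3.3.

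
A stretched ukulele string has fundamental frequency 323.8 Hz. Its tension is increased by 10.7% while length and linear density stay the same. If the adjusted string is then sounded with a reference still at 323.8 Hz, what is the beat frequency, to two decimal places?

For a string, f ∝ √T, so the new frequency is 323.8·√1.107 = 340.6832 Hz.
f_beat = |340.6832 − 323.8| = 16.88 Hz.

16.88 Hz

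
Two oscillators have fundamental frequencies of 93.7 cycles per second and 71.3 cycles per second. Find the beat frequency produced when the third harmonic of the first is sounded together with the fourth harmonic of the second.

4.1 Hz

Third harmonic of the first: 3·93.7 = 281.1 Hz.
Fourth harmonic of the second: 4·71.3 = 285.2 Hz.
f_beat = |281.1 − 285.2| = 4.1 Hz.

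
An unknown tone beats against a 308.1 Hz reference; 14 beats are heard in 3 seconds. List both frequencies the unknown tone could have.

Beat frequency = 14/3 = 4.6667 Hz.
|f − 308.1| = 4.6667, so f = 308.1 ± 4.6667.

303.4333 Hz or 312.7667 Hz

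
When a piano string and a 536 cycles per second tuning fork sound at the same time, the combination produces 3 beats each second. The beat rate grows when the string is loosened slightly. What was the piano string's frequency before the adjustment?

533 Hz

|f − 536| = 3, so the piano string was at either 533 Hz or 539 Hz.
Reducing tension lowers a string's frequency; the adjustment lowers the piano string's frequency.
The beat rate rose, so the adjustment moved the piano string further from 536 Hz — it was already below the reference.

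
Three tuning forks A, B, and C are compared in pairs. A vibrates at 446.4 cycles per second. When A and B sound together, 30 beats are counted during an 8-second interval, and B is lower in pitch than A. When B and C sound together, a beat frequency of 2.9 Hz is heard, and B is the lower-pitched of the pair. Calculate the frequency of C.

445.55 Hz

A–B: Beat frequency = 30/8 = 3.75 Hz.
B is below A, so f_B = 446.4 − 3.75 = 442.65 Hz.
C is above B, so f_C = 442.65 + 2.9 = 445.55 Hz.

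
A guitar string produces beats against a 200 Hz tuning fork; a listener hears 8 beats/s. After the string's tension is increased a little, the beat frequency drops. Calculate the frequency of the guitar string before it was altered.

192 Hz

|f − 200| = 8, so the guitar string was at either 192 Hz or 208 Hz.
Higher tension means higher frequency; the adjustment raises the guitar string's frequency.
The beat rate fell, so the adjustment moved the guitar string toward 200 Hz — it must have started below the reference.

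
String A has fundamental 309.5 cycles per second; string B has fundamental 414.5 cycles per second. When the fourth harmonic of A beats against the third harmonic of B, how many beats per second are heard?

5.5 Hz

Fourth harmonic of the first: 4·309.5 = 1238.0 Hz.
Third harmonic of the second: 3·414.5 = 1243.5 Hz.
f_beat = |1238.0 − 1243.5| = 5.5 Hz.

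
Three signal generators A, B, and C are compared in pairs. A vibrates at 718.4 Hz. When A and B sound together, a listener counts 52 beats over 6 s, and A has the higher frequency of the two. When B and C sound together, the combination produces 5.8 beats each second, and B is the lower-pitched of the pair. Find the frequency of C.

A–B: Beat frequency = 52/6 = 8.6667 Hz.
B is below A, so f_B = 718.4 − 8.6667 = 709.7333 Hz.
C is above B, so f_C = 709.7333 + 5.8 = 715.5333 Hz.

715.5333 Hz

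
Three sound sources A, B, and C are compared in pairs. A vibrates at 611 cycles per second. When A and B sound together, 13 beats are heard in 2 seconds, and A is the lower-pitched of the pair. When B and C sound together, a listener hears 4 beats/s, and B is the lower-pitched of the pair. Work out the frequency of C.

A–B: Beat frequency = 13/2 = 6.5 Hz.
B is above A, so f_B = 611 + 6.5 = 617.5 Hz.
C is above B, so f_C = 617.5 + 4 = 621.5 Hz.

621.5 Hz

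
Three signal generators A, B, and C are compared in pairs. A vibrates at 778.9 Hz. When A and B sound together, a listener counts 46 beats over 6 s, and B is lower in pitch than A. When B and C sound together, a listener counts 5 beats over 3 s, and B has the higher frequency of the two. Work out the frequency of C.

A–B: Beat frequency = 46/6 = 7.6667 Hz.
B is below A, so f_B = 778.9 − 7.6667 = 771.2333 Hz.
B–C: Beat frequency = 5/3 = 1.6667 Hz.
C is below B, so f_C = 771.2333 − 1.6667 = 769.5667 Hz.

769.5667 Hz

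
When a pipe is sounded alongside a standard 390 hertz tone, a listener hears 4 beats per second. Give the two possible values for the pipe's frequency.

386 Hz or 394 Hz

|f − 390| = 4, so f = 390 ± 4.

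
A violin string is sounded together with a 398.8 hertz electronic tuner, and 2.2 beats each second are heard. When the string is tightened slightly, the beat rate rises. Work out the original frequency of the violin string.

|f − 398.8| = 2.2, so the violin string was at either 396.6 Hz or 401 Hz.
Increasing tension raises a string's frequency; the adjustment raises the violin string's frequency.
The beat rate rose, so the adjustment moved the violin string further from 398.8 Hz — it was already above the reference.

401 Hz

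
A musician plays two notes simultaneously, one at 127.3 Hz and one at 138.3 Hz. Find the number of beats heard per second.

Beats arise from superposition of two nearby frequencies; the beat rate is |f₁ − f₂|.
|127.3 − 138.3| = 11 Hz.

11 Hz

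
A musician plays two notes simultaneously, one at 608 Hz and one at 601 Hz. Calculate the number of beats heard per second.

Beats arise from superposition of two nearby frequencies; the beat rate is |f₁ − f₂|.
|608 − 601| = 7 Hz.

7 Hz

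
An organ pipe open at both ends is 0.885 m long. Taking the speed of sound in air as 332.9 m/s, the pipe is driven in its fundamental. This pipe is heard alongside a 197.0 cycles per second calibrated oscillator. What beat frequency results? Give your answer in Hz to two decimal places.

8.92 Hz

Open pipe: f_n = n·v/(2L) = 1·332.9/(2·0.885) = 188.0791 Hz.
f_beat = |188.0791 − 197.0| = 8.92 Hz.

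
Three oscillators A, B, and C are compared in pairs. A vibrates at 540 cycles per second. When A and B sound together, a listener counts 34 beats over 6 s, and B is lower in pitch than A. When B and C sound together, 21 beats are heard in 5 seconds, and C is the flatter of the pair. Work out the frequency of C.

A–B: Beat frequency = 34/6 = 5.6667 Hz.
B is below A, so f_B = 540 − 5.6667 = 534.3333 Hz.
B–C: Beat frequency = 21/5 = 4.2 Hz.
C is below B, so f_C = 534.3333 − 4.2 = 530.1333 Hz.

530.1333 Hz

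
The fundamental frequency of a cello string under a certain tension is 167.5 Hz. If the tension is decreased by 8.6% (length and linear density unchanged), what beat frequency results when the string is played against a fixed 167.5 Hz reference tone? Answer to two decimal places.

7.36 Hz

For a string, f ∝ √T, so the new frequency is 167.5·√0.914 = 160.1356 Hz.
f_beat = |160.1356 − 167.5| = 7.36 Hz.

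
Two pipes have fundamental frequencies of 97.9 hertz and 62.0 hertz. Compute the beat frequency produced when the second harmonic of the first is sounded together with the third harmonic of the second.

9.8 Hz

Second harmonic of the first: 2·97.9 = 195.8 Hz.
Third harmonic of the second: 3·62.0 = 186.0 Hz.
f_beat = |195.8 − 186.0| = 9.8 Hz.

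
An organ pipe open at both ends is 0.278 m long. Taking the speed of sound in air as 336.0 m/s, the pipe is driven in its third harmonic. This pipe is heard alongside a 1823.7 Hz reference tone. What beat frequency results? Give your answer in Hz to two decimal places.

10.75 Hz

Open pipe: f_n = n·v/(2L) = 3·336.0/(2·0.278) = 1812.9496 Hz.
f_beat = |1812.9496 − 1823.7| = 10.75 Hz.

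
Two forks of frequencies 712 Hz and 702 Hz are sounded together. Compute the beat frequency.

10 Hz

Beats arise from superposition of two nearby frequencies; the beat rate is |f₁ − f₂|.
|712 − 702| = 10 Hz.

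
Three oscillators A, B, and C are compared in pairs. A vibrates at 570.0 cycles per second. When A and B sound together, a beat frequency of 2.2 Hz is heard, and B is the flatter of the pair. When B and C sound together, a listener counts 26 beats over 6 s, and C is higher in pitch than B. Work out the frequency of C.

572.1333 Hz

B is below A, so f_B = 570.0 − 2.2 = 567.8 Hz.
B–C: Beat frequency = 26/6 = 4.3333 Hz.
C is above B, so f_C = 567.8 + 4.3333 = 572.1333 Hz.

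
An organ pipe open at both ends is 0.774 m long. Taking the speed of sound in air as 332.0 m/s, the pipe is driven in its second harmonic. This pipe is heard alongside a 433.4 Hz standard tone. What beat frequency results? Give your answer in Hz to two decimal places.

Open pipe: f_n = n·v/(2L) = 2·332.0/(2·0.774) = 428.9406 Hz.
f_beat = |428.9406 − 433.4| = 4.46 Hz.

4.46 Hz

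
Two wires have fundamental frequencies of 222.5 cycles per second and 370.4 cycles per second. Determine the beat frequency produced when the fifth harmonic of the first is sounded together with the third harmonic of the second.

1.3 Hz

Fifth harmonic of the first: 5·222.5 = 1112.5 Hz.
Third harmonic of the second: 3·370.4 = 1111.2 Hz.
f_beat = |1112.5 − 1111.2| = 1.3 Hz.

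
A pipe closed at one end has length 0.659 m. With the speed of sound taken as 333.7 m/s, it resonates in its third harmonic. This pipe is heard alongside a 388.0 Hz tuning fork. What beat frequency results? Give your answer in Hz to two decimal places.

Closed pipe (odd harmonics): f_n = n·v/(4L) = 3·333.7/(4·0.659) = 379.7800 Hz.
f_beat = |379.7800 − 388.0| = 8.22 Hz.

8.22 Hz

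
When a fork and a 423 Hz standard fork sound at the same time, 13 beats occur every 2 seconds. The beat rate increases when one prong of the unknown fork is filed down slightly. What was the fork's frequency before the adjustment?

Beat frequency = 13/2 = 6.5 Hz.
|f − 423| = 6.5, so the fork was at either 416.5 Hz or 429.5 Hz.
Filing a prong removes mass and raises the fork's frequency; the adjustment raises the fork's frequency.
The beat rate rose, so the adjustment moved the fork further from 423 Hz — it was already above the reference.

429.5 Hz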